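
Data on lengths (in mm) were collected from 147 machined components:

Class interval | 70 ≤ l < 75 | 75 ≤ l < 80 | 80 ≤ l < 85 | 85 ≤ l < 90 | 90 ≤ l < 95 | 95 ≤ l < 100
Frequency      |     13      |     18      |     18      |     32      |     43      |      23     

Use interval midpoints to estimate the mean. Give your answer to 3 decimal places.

Midpoints: 72.5, 77.5, 82.5, 87.5, 92.5, 97.5
Σfm = 13×72.5 + 18×77.5 + 18×82.5 + 32×87.5 + 43×92.5 + 23×97.5 = 12842.5
n = Σf = 147
Mean = 12842.5 / 147 = 87.3639

87.364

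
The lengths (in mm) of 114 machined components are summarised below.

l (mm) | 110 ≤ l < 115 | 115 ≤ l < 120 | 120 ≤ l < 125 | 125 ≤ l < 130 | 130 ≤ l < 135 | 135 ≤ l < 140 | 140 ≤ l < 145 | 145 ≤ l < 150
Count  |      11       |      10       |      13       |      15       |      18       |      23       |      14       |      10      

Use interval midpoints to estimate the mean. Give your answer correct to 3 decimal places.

Midpoints: 112.5, 117.5, 122.5, 127.5, 132.5, 137.5, 142.5, 147.5
Σfm = 11×112.5 + 10×117.5 + 13×122.5 + 15×127.5 + 18×132.5 + 23×137.5 + 14×142.5 + 10×147.5 = 14935
n = Σf = 114
Mean = 14935 / 114 = 131.0088

131.009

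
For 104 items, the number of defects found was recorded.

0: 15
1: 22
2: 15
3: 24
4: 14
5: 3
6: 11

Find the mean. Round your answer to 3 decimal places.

2.510

Values: 0, 1, 2, 3, 4, 5, 6
Σfx = 15×0 + 22×1 + 15×2 + 24×3 + 14×4 + 3×5 + 11×6 = 261
n = Σf = 104
Mean = 261 / 104 = 2.5096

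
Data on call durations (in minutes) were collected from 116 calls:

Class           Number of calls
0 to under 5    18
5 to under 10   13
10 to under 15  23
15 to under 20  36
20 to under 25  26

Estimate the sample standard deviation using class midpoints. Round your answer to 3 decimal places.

6.787

Midpoints: 2.5, 7.5, 12.5, 17.5, 22.5
n = 116, Σfm = 1645, mean = 14.1810
Σfm² = 28625
Σf(m − x̄)² = Σfm² − (Σfm)²/n = 28625 − 1645²/116 = 5297.1983
Sample variance = 5297.1983 / 115 = 46.0626
Standard deviation = √46.0626 = 6.7869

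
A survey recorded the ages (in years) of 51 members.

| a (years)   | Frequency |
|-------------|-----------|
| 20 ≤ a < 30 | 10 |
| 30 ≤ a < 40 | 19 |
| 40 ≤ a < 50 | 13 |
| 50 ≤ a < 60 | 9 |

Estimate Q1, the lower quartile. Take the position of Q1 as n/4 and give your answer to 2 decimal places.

31.45

Cumulative frequencies: 10, 29, 42, 51
n = 51; position = n/4 = 12.75.
This falls in the class 30 ≤ a < 40: L = 30, F = 10, f = 19, h = 10.
Lower quartile ≈ 30 + ((12.75 − 10) / 19) × 10 = 31.4474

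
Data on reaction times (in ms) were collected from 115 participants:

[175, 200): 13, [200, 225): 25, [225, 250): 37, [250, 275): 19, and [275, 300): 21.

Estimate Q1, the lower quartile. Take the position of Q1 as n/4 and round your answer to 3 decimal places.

Cumulative frequencies: 13, 38, 75, 94, 115
n = 115; position = n/4 = 28.75.
This falls in the class [200, 225): L = 200, F = 13, f = 25, h = 25.
Lower quartile ≈ 200 + ((28.75 − 13) / 25) × 25 = 215.7500

215.750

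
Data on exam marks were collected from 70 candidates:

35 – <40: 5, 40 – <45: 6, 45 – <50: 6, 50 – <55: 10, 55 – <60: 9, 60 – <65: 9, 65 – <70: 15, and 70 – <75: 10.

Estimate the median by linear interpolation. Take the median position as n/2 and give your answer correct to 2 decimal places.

59.44

Cumulative frequencies: 5, 11, 17, 27, 36, 45, 60, 70
n = 70; position = n/2 = 35.
This falls in the class 55 – <60: L = 55, F = 27, f = 9, h = 5.
Median ≈ 55 + ((35 − 27) / 9) × 5 = 59.4444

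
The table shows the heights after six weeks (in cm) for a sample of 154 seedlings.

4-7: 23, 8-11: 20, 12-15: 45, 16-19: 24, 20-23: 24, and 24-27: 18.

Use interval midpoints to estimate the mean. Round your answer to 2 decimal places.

Midpoints: 5.5, 9.5, 13.5, 17.5, 21.5, 25.5
Σfm = 23×5.5 + 20×9.5 + 45×13.5 + 24×17.5 + 24×21.5 + 18×25.5 = 2319
n = Σf = 154
Mean = 2319 / 154 = 15.0584

15.06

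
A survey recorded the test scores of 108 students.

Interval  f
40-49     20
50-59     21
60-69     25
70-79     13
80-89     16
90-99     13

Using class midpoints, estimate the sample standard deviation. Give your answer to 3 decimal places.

Midpoints: 44.5, 54.5, 64.5, 74.5, 84.5, 94.5
n = 108, Σfm = 7196, mean = 66.6296
Σfm² = 508477
Σf(m − x̄)² = Σfm² − (Σfm)²/n = 508477 − 7196²/108 = 29010.1852
Sample variance = 29010.1852 / 107 = 271.1232
Standard deviation = √271.1232 = 16.4658

16.466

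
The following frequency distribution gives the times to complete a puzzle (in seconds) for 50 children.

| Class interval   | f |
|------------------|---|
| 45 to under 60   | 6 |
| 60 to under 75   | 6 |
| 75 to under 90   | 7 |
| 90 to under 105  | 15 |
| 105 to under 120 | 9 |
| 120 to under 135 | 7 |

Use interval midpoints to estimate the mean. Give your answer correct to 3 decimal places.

93.300

Midpoints: 52.5, 67.5, 82.5, 97.5, 112.5, 127.5
Σfm = 6×52.5 + 6×67.5 + 7×82.5 + 15×97.5 + 9×112.5 + 7×127.5 = 4665
n = Σf = 50
Mean = 4665 / 50 = 93.3000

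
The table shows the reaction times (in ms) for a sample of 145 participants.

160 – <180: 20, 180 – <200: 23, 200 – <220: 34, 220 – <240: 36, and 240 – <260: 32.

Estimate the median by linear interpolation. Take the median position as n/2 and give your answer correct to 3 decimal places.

Cumulative frequencies: 20, 43, 77, 113, 145
n = 145; position = n/2 = 72.5.
This falls in the class 200 – <220: L = 200, F = 43, f = 34, h = 20.
Median ≈ 200 + ((72.5 − 43) / 34) × 20 = 217.3529

217.353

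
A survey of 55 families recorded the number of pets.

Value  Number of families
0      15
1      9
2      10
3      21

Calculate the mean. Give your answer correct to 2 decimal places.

Values: 0, 1, 2, 3
Σfx = 15×0 + 9×1 + 10×2 + 21×3 = 92
n = Σf = 55
Mean = 92 / 55 = 1.6727

1.67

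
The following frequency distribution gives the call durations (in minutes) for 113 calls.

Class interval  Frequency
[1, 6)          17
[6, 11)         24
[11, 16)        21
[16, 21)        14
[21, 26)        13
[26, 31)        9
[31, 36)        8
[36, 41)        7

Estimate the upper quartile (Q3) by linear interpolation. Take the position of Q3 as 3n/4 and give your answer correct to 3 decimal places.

Cumulative frequencies: 17, 41, 62, 76, 89, 98, 106, 113
n = 113; position = 3n/4 = 84.75.
This falls in the class [21, 26): L = 21, F = 76, f = 13, h = 5.
Upper quartile ≈ 21 + ((84.75 − 76) / 13) × 5 = 24.3654

24.365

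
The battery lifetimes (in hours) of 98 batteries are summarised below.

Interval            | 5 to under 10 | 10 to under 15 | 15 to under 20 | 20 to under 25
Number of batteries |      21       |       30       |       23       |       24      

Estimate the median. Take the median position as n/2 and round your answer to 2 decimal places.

14.67

Cumulative frequencies: 21, 51, 74, 98
n = 98; position = n/2 = 49.
This falls in the class 10 to under 15: L = 10, F = 21, f = 30, h = 5.
Median ≈ 10 + ((49 − 21) / 30) × 5 = 14.6667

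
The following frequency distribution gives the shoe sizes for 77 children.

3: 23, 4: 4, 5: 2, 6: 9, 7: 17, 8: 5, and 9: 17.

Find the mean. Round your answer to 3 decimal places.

5.987

Values: 3, 4, 5, 6, 7, 8, 9
Σfx = 23×3 + 4×4 + 2×5 + 9×6 + 17×7 + 5×8 + 17×9 = 461
n = Σf = 77
Mean = 461 / 77 = 5.9870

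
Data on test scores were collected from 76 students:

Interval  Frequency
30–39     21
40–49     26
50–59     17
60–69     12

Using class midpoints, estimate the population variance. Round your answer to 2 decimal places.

106.23

Midpoints: 34.5, 44.5, 54.5, 64.5
n = 76, Σfm = 3582, mean = 47.1316
Σfm² = 176899
Σf(m − x̄)² = Σfm² − (Σfm)²/n = 176899 − 3582²/76 = 8073.6842
Population variance = 8073.6842 / 76 = 106.2327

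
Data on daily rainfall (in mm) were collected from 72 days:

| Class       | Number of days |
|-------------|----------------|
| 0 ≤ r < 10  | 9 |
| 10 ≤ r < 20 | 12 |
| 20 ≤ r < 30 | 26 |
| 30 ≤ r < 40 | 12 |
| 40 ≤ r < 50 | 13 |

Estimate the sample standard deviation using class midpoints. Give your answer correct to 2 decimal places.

Midpoints: 5, 15, 25, 35, 45
n = 72, Σfm = 1880, mean = 26.1111
Σfm² = 60200
Σf(m − x̄)² = Σfm² − (Σfm)²/n = 60200 − 1880²/72 = 11111.1111
Sample variance = 11111.1111 / 71 = 156.4945
Standard deviation = √156.4945 = 12.5098

12.51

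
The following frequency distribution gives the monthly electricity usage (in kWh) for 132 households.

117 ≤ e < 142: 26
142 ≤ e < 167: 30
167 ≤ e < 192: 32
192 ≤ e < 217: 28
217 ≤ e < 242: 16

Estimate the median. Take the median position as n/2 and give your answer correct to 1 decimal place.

174.8

Cumulative frequencies: 26, 56, 88, 116, 132
n = 132; position = n/2 = 66.
This falls in the class 167 ≤ e < 192: L = 167, F = 56, f = 32, h = 25.
Median ≈ 167 + ((66 − 56) / 32) × 25 = 174.8125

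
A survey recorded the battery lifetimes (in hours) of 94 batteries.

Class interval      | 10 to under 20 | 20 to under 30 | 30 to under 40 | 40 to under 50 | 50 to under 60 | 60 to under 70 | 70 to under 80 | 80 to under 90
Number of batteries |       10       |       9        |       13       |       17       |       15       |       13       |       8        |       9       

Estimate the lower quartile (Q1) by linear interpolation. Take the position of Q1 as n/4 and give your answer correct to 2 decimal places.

Cumulative frequencies: 10, 19, 32, 49, 64, 77, 85, 94
n = 94; position = n/4 = 23.5.
This falls in the class 30 to under 40: L = 30, F = 19, f = 13, h = 10.
Lower quartile ≈ 30 + ((23.5 − 19) / 13) × 10 = 33.4615

33.46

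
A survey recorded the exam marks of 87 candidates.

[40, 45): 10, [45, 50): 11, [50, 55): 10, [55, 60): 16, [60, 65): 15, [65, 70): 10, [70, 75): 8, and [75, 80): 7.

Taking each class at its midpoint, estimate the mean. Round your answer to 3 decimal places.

Midpoints: 42.5, 47.5, 52.5, 57.5, 62.5, 67.5, 72.5, 77.5
Σfm = 10×42.5 + 11×47.5 + 10×52.5 + 16×57.5 + 15×62.5 + 10×67.5 + 8×72.5 + 7×77.5 = 5127.5
n = Σf = 87
Mean = 5127.5 / 87 = 58.9368

58.937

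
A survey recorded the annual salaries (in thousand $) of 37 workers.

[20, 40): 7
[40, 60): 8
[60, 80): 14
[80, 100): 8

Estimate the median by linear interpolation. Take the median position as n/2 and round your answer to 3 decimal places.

Cumulative frequencies: 7, 15, 29, 37
n = 37; position = n/2 = 18.5.
This falls in the class [60, 80): L = 60, F = 15, f = 14, h = 20.
Median ≈ 60 + ((18.5 − 15) / 14) × 20 = 65.0000

65.000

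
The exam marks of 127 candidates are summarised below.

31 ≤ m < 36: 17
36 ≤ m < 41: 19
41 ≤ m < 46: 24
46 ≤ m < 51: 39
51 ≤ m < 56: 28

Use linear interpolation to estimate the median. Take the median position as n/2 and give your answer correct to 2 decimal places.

Cumulative frequencies: 17, 36, 60, 99, 127
n = 127; position = n/2 = 63.5.
This falls in the class 46 ≤ m < 51: L = 46, F = 60, f = 39, h = 5.
Median ≈ 46 + ((63.5 − 60) / 39) × 5 = 46.4487

46.45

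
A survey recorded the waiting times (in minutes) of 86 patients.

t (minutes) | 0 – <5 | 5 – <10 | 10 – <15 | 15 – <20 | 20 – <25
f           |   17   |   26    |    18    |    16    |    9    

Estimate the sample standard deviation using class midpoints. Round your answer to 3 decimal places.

Midpoints: 2.5, 7.5, 12.5, 17.5, 22.5
n = 86, Σfm = 945, mean = 10.9884
Σfm² = 13837.5
Σf(m − x̄)² = Σfm² − (Σfm)²/n = 13837.5 − 945²/86 = 3453.4884
Sample variance = 3453.4884 / 85 = 40.6293
Standard deviation = √40.6293 = 6.3741

6.374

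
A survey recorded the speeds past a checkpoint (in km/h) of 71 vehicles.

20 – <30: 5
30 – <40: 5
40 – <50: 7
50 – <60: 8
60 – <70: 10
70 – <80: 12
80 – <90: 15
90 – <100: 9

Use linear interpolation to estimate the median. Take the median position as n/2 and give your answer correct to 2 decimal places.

Cumulative frequencies: 5, 10, 17, 25, 35, 47, 62, 71
n = 71; position = n/2 = 35.5.
This falls in the class 70 – <80: L = 70, F = 35, f = 12, h = 10.
Median ≈ 70 + ((35.5 − 35) / 12) × 10 = 70.4167

70.42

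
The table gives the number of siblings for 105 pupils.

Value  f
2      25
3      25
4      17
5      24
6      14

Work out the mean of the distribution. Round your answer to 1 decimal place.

Values: 2, 3, 4, 5, 6
Σfx = 25×2 + 25×3 + 17×4 + 24×5 + 14×6 = 397
n = Σf = 105
Mean = 397 / 105 = 3.7810

3.8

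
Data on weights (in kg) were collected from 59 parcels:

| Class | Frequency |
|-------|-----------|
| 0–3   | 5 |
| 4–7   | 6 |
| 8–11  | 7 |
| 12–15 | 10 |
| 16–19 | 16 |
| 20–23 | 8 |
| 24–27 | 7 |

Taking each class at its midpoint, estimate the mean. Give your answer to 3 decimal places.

Midpoints: 1.5, 5.5, 9.5, 13.5, 17.5, 21.5, 25.5
Σfm = 5×1.5 + 6×5.5 + 7×9.5 + 10×13.5 + 16×17.5 + 8×21.5 + 7×25.5 = 872.5
n = Σf = 59
Mean = 872.5 / 59 = 14.7881

14.788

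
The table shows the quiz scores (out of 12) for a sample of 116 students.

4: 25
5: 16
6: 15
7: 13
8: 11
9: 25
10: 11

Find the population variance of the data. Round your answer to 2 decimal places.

Values: 4, 5, 6, 7, 8, 9, 10
n = 116, Σfx = 784, mean = 6.7586
Σfx² = 5806
Σf(x − x̄)² = Σfx² − (Σfx)²/n = 5806 − 784²/116 = 507.2414
Population variance = 507.2414 / 116 = 4.3728

4.37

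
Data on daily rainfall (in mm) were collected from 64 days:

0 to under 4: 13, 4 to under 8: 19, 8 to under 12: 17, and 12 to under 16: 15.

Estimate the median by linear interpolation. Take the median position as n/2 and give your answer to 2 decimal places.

8.00

Cumulative frequencies: 13, 32, 49, 64
n = 64; position = n/2 = 32.
This falls in the class 4 to under 8: L = 4, F = 13, f = 19, h = 4.
Median ≈ 4 + ((32 − 13) / 19) × 4 = 8.0000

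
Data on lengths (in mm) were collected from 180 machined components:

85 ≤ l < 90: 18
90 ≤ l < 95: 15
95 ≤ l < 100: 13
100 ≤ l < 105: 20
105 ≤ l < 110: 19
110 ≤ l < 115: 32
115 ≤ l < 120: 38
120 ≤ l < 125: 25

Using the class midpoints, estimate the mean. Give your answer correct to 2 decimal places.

108.06

Midpoints: 87.5, 92.5, 97.5, 102.5, 107.5, 112.5, 117.5, 122.5
Σfm = 18×87.5 + 15×92.5 + 13×97.5 + 20×102.5 + 19×107.5 + 32×112.5 + 38×117.5 + 25×122.5 = 19450
n = Σf = 180
Mean = 19450 / 180 = 108.0556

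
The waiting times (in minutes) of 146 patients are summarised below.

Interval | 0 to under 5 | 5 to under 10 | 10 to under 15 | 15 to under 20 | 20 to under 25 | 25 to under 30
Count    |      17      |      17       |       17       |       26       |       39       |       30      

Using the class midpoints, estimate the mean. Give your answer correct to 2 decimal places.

17.40

Midpoints: 2.5, 7.5, 12.5, 17.5, 22.5, 27.5
Σfm = 17×2.5 + 17×7.5 + 17×12.5 + 26×17.5 + 39×22.5 + 30×27.5 = 2540
n = Σf = 146
Mean = 2540 / 146 = 17.3973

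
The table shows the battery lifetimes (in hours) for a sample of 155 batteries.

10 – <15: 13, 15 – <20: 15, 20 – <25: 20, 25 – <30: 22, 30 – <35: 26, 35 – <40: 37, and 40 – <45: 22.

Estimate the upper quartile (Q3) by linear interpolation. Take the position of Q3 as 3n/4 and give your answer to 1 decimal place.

Cumulative frequencies: 13, 28, 48, 70, 96, 133, 155
n = 155; position = 3n/4 = 116.25.
This falls in the class 35 – <40: L = 35, F = 96, f = 37, h = 5.
Upper quartile ≈ 35 + ((116.25 − 96) / 37) × 5 = 37.7365

37.7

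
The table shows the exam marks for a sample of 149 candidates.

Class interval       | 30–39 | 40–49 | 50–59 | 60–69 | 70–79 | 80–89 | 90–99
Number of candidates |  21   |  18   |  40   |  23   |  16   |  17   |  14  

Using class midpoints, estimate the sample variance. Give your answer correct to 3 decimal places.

335.253

Midpoints: 34.5, 44.5, 54.5, 64.5, 74.5, 84.5, 94.5
n = 149, Σfm = 9140.5, mean = 61.3456
Σfm² = 610347.25
Σf(m − x̄)² = Σfm² − (Σfm)²/n = 610347.25 − 9140.5²/149 = 49617.4497
Sample variance = 49617.4497 / 148 = 335.2530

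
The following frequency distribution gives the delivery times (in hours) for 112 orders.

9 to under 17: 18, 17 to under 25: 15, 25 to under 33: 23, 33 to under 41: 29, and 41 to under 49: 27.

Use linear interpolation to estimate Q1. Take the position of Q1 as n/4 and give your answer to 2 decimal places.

Cumulative frequencies: 18, 33, 56, 85, 112
n = 112; position = n/4 = 28.
This falls in the class 17 to under 25: L = 17, F = 18, f = 15, h = 8.
Lower quartile ≈ 17 + ((28 − 18) / 15) × 8 = 22.3333

22.33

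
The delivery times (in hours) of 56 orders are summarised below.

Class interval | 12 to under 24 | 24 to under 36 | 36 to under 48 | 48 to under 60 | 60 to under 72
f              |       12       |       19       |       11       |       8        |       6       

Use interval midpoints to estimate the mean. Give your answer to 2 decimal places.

37.07

Midpoints: 18, 30, 42, 54, 66
Σfm = 12×18 + 19×30 + 11×42 + 8×54 + 6×66 = 2076
n = Σf = 56
Mean = 2076 / 56 = 37.0714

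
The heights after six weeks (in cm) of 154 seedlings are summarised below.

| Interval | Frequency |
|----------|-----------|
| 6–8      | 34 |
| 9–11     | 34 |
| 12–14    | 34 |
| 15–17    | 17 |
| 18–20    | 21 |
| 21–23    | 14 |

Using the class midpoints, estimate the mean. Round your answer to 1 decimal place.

Midpoints: 7, 10, 13, 16, 19, 22
Σfm = 34×7 + 34×10 + 34×13 + 17×16 + 21×19 + 14×22 = 1999
n = Σf = 154
Mean = 1999 / 154 = 12.9805

13.0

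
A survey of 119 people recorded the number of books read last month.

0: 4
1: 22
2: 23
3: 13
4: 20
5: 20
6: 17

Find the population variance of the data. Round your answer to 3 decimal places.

Values: 0, 1, 2, 3, 4, 5, 6
n = 119, Σfx = 389, mean = 3.2689
Σfx² = 1663
Σf(x − x̄)² = Σfx² − (Σfx)²/n = 1663 − 389²/119 = 391.3950
Population variance = 391.3950 / 119 = 3.2890

3.289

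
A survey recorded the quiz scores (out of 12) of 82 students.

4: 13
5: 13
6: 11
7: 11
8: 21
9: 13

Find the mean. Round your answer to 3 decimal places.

6.646

Values: 4, 5, 6, 7, 8, 9
Σfx = 13×4 + 13×5 + 11×6 + 11×7 + 21×8 + 13×9 = 545
n = Σf = 82
Mean = 545 / 82 = 6.6463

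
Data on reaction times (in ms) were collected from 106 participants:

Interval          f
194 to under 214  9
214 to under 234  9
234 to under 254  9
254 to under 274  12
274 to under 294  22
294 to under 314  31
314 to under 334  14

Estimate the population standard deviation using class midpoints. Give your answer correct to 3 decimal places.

Midpoints: 204, 224, 244, 264, 284, 304, 324
n = 106, Σfm = 29424, mean = 277.5849
Σfm² = 8307296
Σf(m − x̄)² = Σfm² − (Σfm)²/n = 8307296 − 29424²/106 = 139637.7358
Population variance = 139637.7358 / 106 = 1317.3371
Standard deviation = √1317.3371 = 36.2951

36.295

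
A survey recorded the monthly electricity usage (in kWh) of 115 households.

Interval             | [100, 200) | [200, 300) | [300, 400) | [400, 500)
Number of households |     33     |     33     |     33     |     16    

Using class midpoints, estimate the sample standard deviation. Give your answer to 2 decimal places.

Midpoints: 150, 250, 350, 450
n = 115, Σfm = 31950, mean = 277.8261
Σfm² = 10087500
Σf(m − x̄)² = Σfm² − (Σfm)²/n = 10087500 − 31950²/115 = 1210956.5217
Sample variance = 1210956.5217 / 114 = 10622.4256
Standard deviation = √10622.4256 = 103.0652

103.07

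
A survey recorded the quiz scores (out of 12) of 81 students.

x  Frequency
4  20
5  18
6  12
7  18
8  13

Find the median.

Cumulative frequencies: 20, 38, 50, 68, 81
n = 81, so the median is the value in position (n+1)/2 = 41.
Position 41 falls at value 6.

6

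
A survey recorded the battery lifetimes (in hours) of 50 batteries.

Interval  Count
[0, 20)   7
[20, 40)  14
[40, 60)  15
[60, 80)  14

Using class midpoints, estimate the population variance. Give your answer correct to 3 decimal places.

Midpoints: 10, 30, 50, 70
n = 50, Σfm = 2220, mean = 44.4000
Σfm² = 119400
Σf(m − x̄)² = Σfm² − (Σfm)²/n = 119400 − 2220²/50 = 20832.0000
Population variance = 20832.0000 / 50 = 416.6400

416.640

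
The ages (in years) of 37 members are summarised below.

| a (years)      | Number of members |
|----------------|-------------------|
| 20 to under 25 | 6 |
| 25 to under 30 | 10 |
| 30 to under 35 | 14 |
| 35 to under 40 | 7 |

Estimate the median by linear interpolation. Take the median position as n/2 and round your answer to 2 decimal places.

30.89

Cumulative frequencies: 6, 16, 30, 37
n = 37; position = n/2 = 18.5.
This falls in the class 30 to under 35: L = 30, F = 16, f = 14, h = 5.
Median ≈ 30 + ((18.5 − 16) / 14) × 5 = 30.8929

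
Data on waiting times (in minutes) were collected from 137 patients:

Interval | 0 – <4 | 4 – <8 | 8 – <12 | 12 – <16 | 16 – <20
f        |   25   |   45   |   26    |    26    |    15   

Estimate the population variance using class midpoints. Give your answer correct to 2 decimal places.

Midpoints: 2, 6, 10, 14, 18
n = 137, Σfm = 1214, mean = 8.8613
Σfm² = 14276
Σf(m − x̄)² = Σfm² − (Σfm)²/n = 14276 − 1214²/137 = 3518.3650
Population variance = 3518.3650 / 137 = 25.6815

25.68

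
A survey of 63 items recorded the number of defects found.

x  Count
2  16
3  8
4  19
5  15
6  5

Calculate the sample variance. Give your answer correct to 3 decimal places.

Values: 2, 3, 4, 5, 6
n = 63, Σfx = 237, mean = 3.7619
Σfx² = 995
Σf(x − x̄)² = Σfx² − (Σfx)²/n = 995 − 237²/63 = 103.4286
Sample variance = 103.4286 / 62 = 1.6682

1.668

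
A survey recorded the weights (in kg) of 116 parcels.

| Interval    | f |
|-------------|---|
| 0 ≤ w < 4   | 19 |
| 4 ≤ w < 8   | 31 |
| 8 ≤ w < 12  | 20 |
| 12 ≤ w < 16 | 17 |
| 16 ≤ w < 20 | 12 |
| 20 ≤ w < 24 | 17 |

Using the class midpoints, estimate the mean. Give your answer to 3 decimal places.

10.793

Midpoints: 2, 6, 10, 14, 18, 22
Σfm = 19×2 + 31×6 + 20×10 + 17×14 + 12×18 + 17×22 = 1252
n = Σf = 116
Mean = 1252 / 116 = 10.7931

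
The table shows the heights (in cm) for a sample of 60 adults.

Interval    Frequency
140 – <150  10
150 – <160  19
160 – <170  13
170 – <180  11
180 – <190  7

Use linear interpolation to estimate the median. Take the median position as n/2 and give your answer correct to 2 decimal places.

Cumulative frequencies: 10, 29, 42, 53, 60
n = 60; position = n/2 = 30.
This falls in the class 160 – <170: L = 160, F = 29, f = 13, h = 10.
Median ≈ 160 + ((30 − 29) / 13) × 10 = 160.7692

160.77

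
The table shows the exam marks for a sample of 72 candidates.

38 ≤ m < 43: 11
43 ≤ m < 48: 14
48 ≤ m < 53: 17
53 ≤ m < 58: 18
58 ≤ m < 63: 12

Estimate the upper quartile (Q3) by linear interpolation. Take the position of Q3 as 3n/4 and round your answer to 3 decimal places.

Cumulative frequencies: 11, 25, 42, 60, 72
n = 72; position = 3n/4 = 54.
This falls in the class 53 ≤ m < 58: L = 53, F = 42, f = 18, h = 5.
Upper quartile ≈ 53 + ((54 − 42) / 18) × 5 = 56.3333

56.333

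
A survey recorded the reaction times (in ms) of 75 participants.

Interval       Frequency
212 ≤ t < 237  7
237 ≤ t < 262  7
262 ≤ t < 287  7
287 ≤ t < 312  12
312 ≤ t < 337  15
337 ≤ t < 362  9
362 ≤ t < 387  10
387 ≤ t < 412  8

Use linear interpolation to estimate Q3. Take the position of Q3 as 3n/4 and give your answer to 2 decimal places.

359.92

Cumulative frequencies: 7, 14, 21, 33, 48, 57, 67, 75
n = 75; position = 3n/4 = 56.25.
This falls in the class 337 ≤ t < 362: L = 337, F = 48, f = 9, h = 25.
Upper quartile ≈ 337 + ((56.25 − 48) / 9) × 25 = 359.9167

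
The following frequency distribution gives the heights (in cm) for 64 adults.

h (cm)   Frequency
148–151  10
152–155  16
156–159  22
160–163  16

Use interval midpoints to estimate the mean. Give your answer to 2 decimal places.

156.25

Midpoints: 149.5, 153.5, 157.5, 161.5
Σfm = 10×149.5 + 16×153.5 + 22×157.5 + 16×161.5 = 10000
n = Σf = 64
Mean = 10000 / 64 = 156.2500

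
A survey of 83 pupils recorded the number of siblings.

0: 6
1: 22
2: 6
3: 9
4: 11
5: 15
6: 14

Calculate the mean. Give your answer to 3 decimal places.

Values: 0, 1, 2, 3, 4, 5, 6
Σfx = 6×0 + 22×1 + 6×2 + 9×3 + 11×4 + 15×5 + 14×6 = 264
n = Σf = 83
Mean = 264 / 83 = 3.1807

3.181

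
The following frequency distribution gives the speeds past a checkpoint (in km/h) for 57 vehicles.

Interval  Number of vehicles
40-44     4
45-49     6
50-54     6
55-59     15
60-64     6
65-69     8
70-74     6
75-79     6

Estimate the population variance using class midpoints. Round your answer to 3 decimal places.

Midpoints: 42, 47, 52, 57, 62, 67, 72, 77
n = 57, Σfm = 3419, mean = 59.9825
Σfm² = 210923
Σf(m − x̄)² = Σfm² − (Σfm)²/n = 210923 − 3419²/57 = 5842.9825
Population variance = 5842.9825 / 57 = 102.5085

102.508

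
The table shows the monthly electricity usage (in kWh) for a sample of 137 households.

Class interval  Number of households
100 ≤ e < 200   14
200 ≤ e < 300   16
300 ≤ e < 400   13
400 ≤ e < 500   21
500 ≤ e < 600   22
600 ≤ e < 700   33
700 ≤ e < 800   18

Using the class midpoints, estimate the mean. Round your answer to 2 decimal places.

Midpoints: 150, 250, 350, 450, 550, 650, 750
Σfm = 14×150 + 16×250 + 13×350 + 21×450 + 22×550 + 33×650 + 18×750 = 67150
n = Σf = 137
Mean = 67150 / 137 = 490.1460

490.15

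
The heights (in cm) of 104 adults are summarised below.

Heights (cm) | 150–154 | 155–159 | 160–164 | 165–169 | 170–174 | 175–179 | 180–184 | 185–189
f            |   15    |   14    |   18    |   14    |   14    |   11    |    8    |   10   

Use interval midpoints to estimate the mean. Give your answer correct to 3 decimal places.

Midpoints: 152, 157, 162, 167, 172, 177, 182, 187
Σfm = 15×152 + 14×157 + 18×162 + 14×167 + 14×172 + 11×177 + 8×182 + 10×187 = 17413
n = Σf = 104
Mean = 17413 / 104 = 167.4327

167.433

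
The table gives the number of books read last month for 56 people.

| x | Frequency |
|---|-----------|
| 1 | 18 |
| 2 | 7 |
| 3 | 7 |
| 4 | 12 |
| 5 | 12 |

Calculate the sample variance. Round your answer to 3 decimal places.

2.511

Values: 1, 2, 3, 4, 5
n = 56, Σfx = 161, mean = 2.8750
Σfx² = 601
Σf(x − x̄)² = Σfx² − (Σfx)²/n = 601 − 161²/56 = 138.1250
Sample variance = 138.1250 / 55 = 2.5114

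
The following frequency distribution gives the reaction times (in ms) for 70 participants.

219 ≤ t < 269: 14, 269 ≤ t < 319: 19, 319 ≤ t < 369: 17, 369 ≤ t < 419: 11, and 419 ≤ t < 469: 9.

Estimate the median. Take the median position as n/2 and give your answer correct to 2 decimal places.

324.88

Cumulative frequencies: 14, 33, 50, 61, 70
n = 70; position = n/2 = 35.
This falls in the class 319 ≤ t < 369: L = 319, F = 33, f = 17, h = 50.
Median ≈ 319 + ((35 − 33) / 17) × 50 = 324.8824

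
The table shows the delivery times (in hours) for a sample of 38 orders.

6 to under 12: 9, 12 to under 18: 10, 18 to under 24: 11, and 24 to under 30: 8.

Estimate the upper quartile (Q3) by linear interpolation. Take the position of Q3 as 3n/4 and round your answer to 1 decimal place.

Cumulative frequencies: 9, 19, 30, 38
n = 38; position = 3n/4 = 28.5.
This falls in the class 18 to under 24: L = 18, F = 19, f = 11, h = 6.
Upper quartile ≈ 18 + ((28.5 − 19) / 11) × 6 = 23.1818

23.2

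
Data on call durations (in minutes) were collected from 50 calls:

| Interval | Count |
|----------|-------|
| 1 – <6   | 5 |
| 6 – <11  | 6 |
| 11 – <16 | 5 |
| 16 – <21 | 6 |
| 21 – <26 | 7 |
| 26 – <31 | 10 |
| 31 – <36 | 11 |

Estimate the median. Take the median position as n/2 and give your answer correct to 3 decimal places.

23.143

Cumulative frequencies: 5, 11, 16, 22, 29, 39, 50
n = 50; position = n/2 = 25.
This falls in the class 21 – <26: L = 21, F = 22, f = 7, h = 5.
Median ≈ 21 + ((25 − 22) / 7) × 5 = 23.1429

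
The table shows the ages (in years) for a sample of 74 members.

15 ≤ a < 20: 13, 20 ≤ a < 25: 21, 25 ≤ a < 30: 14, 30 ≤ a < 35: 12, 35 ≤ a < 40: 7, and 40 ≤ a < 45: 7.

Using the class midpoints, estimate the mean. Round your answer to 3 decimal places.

27.500

Midpoints: 17.5, 22.5, 27.5, 32.5, 37.5, 42.5
Σfm = 13×17.5 + 21×22.5 + 14×27.5 + 12×32.5 + 7×37.5 + 7×42.5 = 2035
n = Σf = 74
Mean = 2035 / 74 = 27.5000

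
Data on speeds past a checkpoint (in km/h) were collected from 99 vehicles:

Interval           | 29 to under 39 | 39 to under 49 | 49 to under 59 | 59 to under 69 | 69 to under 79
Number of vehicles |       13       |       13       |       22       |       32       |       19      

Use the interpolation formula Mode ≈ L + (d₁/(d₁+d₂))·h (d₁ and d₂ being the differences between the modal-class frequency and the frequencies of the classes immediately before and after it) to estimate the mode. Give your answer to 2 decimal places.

Modal class: 59 to under 69 (highest frequency 32).
d₁ = 32 − 22 = 10, d₂ = 32 − 19 = 13
Mode ≈ 59 + (10/(10+13)) × 10 = 59 + 4.3478 = 63.3478

63.35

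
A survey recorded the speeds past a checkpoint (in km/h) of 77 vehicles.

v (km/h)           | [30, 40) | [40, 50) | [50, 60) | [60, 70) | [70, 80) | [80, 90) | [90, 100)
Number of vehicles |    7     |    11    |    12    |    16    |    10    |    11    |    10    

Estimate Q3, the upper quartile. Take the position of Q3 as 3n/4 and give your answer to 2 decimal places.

81.59

Cumulative frequencies: 7, 18, 30, 46, 56, 67, 77
n = 77; position = 3n/4 = 57.75.
This falls in the class [80, 90): L = 80, F = 56, f = 11, h = 10.
Upper quartile ≈ 80 + ((57.75 − 56) / 11) × 10 = 81.5909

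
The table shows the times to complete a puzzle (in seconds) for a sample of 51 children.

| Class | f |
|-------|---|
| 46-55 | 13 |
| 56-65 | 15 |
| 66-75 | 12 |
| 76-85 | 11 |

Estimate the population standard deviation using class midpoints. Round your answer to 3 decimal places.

10.878

Midpoints: 50.5, 60.5, 70.5, 80.5
n = 51, Σfm = 3295.5, mean = 64.6176
Σfm² = 218982.75
Σf(m − x̄)² = Σfm² − (Σfm)²/n = 218982.75 − 3295.5²/51 = 6035.2941
Population variance = 6035.2941 / 51 = 118.3391
Standard deviation = √118.3391 = 10.8784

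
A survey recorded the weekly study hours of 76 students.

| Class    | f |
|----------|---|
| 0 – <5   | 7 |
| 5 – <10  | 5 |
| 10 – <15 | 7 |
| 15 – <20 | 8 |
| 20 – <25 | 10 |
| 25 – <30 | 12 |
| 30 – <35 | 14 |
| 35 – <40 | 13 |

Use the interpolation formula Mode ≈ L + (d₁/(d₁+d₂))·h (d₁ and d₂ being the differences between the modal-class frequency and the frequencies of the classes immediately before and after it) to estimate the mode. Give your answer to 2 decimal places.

Modal class: 30 – <35 (highest frequency 14).
d₁ = 14 − 12 = 2, d₂ = 14 − 13 = 1
Mode ≈ 30 + (2/(2+1)) × 5 = 30 + 3.3333 = 33.3333

33.33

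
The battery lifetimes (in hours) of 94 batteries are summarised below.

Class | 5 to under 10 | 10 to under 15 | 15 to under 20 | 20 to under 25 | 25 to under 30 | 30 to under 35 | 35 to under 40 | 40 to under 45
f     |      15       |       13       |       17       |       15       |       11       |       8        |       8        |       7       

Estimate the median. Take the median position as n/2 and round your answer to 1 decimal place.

20.7

Cumulative frequencies: 15, 28, 45, 60, 71, 79, 87, 94
n = 94; position = n/2 = 47.
This falls in the class 20 to under 25: L = 20, F = 45, f = 15, h = 5.
Median ≈ 20 + ((47 − 45) / 15) × 5 = 20.6667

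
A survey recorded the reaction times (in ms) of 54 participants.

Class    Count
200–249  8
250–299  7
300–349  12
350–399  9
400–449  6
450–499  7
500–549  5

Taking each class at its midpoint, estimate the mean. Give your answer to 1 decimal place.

360.6

Midpoints: 224.5, 274.5, 324.5, 374.5, 424.5, 474.5, 524.5
Σfm = 8×224.5 + 7×274.5 + 12×324.5 + 9×374.5 + 6×424.5 + 7×474.5 + 5×524.5 = 19473
n = Σf = 54
Mean = 19473 / 54 = 360.6111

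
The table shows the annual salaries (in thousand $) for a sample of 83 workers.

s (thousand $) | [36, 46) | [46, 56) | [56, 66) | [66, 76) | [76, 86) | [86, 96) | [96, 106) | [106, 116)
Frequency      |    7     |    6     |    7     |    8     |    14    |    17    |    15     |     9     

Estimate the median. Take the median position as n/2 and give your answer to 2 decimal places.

85.64

Cumulative frequencies: 7, 13, 20, 28, 42, 59, 74, 83
n = 83; position = n/2 = 41.5.
This falls in the class [76, 86): L = 76, F = 28, f = 14, h = 10.
Median ≈ 76 + ((41.5 − 28) / 14) × 10 = 85.6429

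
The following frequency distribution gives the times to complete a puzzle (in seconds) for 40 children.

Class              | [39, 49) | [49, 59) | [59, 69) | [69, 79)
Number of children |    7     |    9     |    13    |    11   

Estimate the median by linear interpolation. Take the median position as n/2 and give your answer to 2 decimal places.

62.08

Cumulative frequencies: 7, 16, 29, 40
n = 40; position = n/2 = 20.
This falls in the class [59, 69): L = 59, F = 16, f = 13, h = 10.
Median ≈ 59 + ((20 − 16) / 13) × 10 = 62.0769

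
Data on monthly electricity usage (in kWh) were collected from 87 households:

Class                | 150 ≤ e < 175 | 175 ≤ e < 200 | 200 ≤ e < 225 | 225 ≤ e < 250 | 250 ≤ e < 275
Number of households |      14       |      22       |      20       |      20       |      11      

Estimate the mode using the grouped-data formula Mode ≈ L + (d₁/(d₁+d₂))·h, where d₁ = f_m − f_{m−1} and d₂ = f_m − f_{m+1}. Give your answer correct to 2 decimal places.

Modal class: 175 ≤ e < 200 (highest frequency 22).
d₁ = 22 − 14 = 8, d₂ = 22 − 20 = 2
Mode ≈ 175 + (8/(8+2)) × 25 = 175 + 20.0000 = 195.0000

195.00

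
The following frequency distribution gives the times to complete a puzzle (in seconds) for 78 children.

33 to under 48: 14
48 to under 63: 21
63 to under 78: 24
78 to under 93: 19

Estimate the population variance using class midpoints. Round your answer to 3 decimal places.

243.639

Midpoints: 40.5, 55.5, 70.5, 85.5
n = 78, Σfm = 5049, mean = 64.7308
Σfm² = 345829.5
Σf(m − x̄)² = Σfm² − (Σfm)²/n = 345829.5 − 5049²/78 = 19003.8462
Population variance = 19003.8462 / 78 = 243.6391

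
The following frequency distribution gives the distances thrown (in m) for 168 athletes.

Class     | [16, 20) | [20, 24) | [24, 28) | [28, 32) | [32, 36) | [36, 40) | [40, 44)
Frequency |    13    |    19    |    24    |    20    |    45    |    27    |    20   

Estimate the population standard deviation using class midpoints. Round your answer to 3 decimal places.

7.105

Midpoints: 18, 22, 26, 30, 34, 38, 42
n = 168, Σfm = 5272, mean = 31.3810
Σfm² = 173920
Σf(m − x̄)² = Σfm² − (Σfm)²/n = 173920 − 5272²/168 = 8479.6190
Population variance = 8479.6190 / 168 = 50.4739
Standard deviation = √50.4739 = 7.1045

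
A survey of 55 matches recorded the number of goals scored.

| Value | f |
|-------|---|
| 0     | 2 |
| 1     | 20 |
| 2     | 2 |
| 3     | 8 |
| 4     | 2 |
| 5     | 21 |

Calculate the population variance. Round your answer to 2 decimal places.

Values: 0, 1, 2, 3, 4, 5
n = 55, Σfx = 161, mean = 2.9273
Σfx² = 657
Σf(x − x̄)² = Σfx² − (Σfx)²/n = 657 − 161²/55 = 185.7091
Population variance = 185.7091 / 55 = 3.3765

3.38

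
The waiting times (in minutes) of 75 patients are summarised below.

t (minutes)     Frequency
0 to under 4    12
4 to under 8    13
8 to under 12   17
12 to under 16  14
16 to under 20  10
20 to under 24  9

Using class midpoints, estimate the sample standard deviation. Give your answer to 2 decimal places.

6.38

Midpoints: 2, 6, 10, 14, 18, 22
n = 75, Σfm = 846, mean = 11.2800
Σfm² = 12556
Σf(m − x̄)² = Σfm² − (Σfm)²/n = 12556 − 846²/75 = 3013.1200
Sample variance = 3013.1200 / 74 = 40.7178
Standard deviation = √40.7178 = 6.3811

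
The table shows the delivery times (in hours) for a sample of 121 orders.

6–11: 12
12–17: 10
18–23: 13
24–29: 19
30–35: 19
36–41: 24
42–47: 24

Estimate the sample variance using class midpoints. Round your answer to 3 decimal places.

135.451

Midpoints: 8.5, 14.5, 20.5, 26.5, 32.5, 38.5, 44.5
n = 121, Σfm = 3626.5, mean = 29.9711
Σfm² = 124944.25
Σf(m − x̄)² = Σfm² − (Σfm)²/n = 124944.25 − 3626.5²/121 = 16254.1488
Sample variance = 16254.1488 / 120 = 135.4512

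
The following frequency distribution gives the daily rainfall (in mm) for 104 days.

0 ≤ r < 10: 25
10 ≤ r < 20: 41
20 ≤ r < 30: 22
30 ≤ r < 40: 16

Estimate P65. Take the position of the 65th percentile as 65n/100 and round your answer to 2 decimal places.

Cumulative frequencies: 25, 66, 88, 104
n = 104; position = 65n/100 = 67.6.
This falls in the class 20 ≤ r < 30: L = 20, F = 66, f = 22, h = 10.
65th percentile ≈ 20 + ((67.6 − 66) / 22) × 10 = 20.7273

20.73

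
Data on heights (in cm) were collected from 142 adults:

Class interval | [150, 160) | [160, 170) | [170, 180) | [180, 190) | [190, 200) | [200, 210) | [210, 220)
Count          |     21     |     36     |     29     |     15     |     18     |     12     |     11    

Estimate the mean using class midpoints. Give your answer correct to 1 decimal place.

Midpoints: 155, 165, 175, 185, 195, 205, 215
Σfm = 21×155 + 36×165 + 29×175 + 15×185 + 18×195 + 12×205 + 11×215 = 25380
n = Σf = 142
Mean = 25380 / 142 = 178.7324

178.7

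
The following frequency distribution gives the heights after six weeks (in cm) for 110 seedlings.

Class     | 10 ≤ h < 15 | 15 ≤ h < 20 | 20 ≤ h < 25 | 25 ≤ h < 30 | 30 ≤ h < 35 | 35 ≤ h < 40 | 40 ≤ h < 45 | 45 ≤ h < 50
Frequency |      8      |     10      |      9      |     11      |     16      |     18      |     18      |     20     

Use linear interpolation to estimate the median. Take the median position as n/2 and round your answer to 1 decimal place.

35.3

Cumulative frequencies: 8, 18, 27, 38, 54, 72, 90, 110
n = 110; position = n/2 = 55.
This falls in the class 35 ≤ h < 40: L = 35, F = 54, f = 18, h = 5.
Median ≈ 35 + ((55 − 54) / 18) × 5 = 35.2778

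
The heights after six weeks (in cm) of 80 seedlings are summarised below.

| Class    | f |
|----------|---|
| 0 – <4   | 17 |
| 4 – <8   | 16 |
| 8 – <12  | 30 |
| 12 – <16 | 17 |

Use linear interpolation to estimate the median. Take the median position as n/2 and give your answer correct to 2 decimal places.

8.93

Cumulative frequencies: 17, 33, 63, 80
n = 80; position = n/2 = 40.
This falls in the class 8 – <12: L = 8, F = 33, f = 30, h = 4.
Median ≈ 8 + ((40 − 33) / 30) × 4 = 8.9333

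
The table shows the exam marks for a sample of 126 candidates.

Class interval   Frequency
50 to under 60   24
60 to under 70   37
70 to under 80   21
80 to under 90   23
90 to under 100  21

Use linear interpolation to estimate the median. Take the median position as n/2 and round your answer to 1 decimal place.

Cumulative frequencies: 24, 61, 82, 105, 126
n = 126; position = n/2 = 63.
This falls in the class 70 to under 80: L = 70, F = 61, f = 21, h = 10.
Median ≈ 70 + ((63 − 61) / 21) × 10 = 70.9524

71.0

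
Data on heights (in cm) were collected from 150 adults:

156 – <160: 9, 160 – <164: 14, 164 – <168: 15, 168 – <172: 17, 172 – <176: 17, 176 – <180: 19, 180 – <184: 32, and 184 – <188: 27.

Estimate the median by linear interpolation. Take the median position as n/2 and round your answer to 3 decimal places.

176.632

Cumulative frequencies: 9, 23, 38, 55, 72, 91, 123, 150
n = 150; position = n/2 = 75.
This falls in the class 176 – <180: L = 176, F = 72, f = 19, h = 4.
Median ≈ 176 + ((75 − 72) / 19) × 4 = 176.6316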